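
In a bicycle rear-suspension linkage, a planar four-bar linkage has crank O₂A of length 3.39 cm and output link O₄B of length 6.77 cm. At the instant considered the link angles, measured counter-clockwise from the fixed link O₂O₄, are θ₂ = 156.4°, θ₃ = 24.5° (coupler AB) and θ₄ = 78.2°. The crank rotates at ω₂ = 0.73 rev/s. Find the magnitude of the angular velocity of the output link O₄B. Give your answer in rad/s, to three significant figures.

2.12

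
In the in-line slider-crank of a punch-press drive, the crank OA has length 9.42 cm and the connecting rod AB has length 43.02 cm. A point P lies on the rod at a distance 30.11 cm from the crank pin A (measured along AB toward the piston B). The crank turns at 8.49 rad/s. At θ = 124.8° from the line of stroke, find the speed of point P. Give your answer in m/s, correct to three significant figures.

ω = 8.49 rad/s.  Crank-pin speed |V_A| = rω = 0.79976 m/s, perpendicular to OA.
Rod angle: sinφ = −(r/L) sinθ ⇒ φ = -10.358°; ω_rod = −rω cosθ/√(L²−r²sin²θ) = +1.0786 rad/s.
V_P = V_A + ω_rod × AP, with AP = 0.3011 m along the rod.
Components: V_Px = −rω sinθ − a·ω_rod·sinφ = -0.59833 m/s;  V_Py = rω cosθ + a·ω_rod·cosφ = -0.13697 m/s.
|V_P| = √(V_Px² + V_Py²) = 0.61381 m/s.

0.614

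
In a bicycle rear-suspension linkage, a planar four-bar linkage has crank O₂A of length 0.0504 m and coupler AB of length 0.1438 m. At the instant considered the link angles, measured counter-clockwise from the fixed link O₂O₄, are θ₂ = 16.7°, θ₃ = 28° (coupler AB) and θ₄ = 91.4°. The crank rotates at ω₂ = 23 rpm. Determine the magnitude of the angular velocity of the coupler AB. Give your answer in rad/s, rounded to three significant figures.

0.911

ω₂ = 2.409 rad/s (from 23 rpm).
Differentiating the loop-closure r₂e^{iθ₂}+r₃e^{iθ₃}=r₁+r₄e^{iθ₄} gives r₂ω₂e^{iθ₂}+r₃ω₃e^{iθ₃}=r₄ω₄e^{iθ₄}.
Eliminating the other unknown: ω₃ = r₂ω₂ sin(θ₄−θ₂) / [r₃ sin(θ₃−θ₄)].
Numerator sine = +0.96456; denominator sine = -0.89415.
Result = 0.0504·2.409·(+0.96456) / (0.1438·(-0.89415)) = -0.91063 rad/s; magnitude 0.91063 rad/s.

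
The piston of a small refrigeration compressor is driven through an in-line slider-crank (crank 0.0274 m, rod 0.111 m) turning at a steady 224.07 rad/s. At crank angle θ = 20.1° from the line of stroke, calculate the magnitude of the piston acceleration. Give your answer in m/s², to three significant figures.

ω = 224.1 rad/s
x(θ) = r cosθ + √(L² − r² sin²θ); with ω constant, a = ω²·d²x/dθ².
d²x/dθ² = −r cosθ − r²(cos2θ)/√u − r⁴ sin²2θ/(4u^{3/2}),  u = L² − r² sin²θ = 0.0122323 m².
Substituting r = 0.0274 m, L = 0.111 m, θ = 20.1°: d²x/dθ² = -0.030959 m.
a = ω²·d²x/dθ² = (224.1)²·(-0.030959) = -1554.4 m/s²;  |a| = 1554.4 m/s².

1550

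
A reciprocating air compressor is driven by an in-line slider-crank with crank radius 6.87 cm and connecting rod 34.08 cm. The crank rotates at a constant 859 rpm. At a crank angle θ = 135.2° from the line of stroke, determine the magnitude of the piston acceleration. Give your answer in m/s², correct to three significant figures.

ω = 2π·859/60 = 89.95 rad/s
x(θ) = r cosθ + √(L² − r² sin²θ); with ω constant, a = ω²·d²x/dθ².
d²x/dθ² = −r cosθ − r²(cos2θ)/√u − r⁴ sin²2θ/(4u^{3/2}),  u = L² − r² sin²θ = 0.113801 m².
Substituting r = 0.0687 m, L = 0.3408 m, θ = 135.2°: d²x/dθ² = +0.048505 m.
a = ω²·d²x/dθ² = (89.95)²·(+0.048505) = +392.49 m/s²;  |a| = 392.49 m/s².

392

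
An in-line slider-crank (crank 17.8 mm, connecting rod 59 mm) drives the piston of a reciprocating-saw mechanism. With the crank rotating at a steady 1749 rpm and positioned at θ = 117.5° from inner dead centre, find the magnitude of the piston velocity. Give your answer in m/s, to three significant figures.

2.47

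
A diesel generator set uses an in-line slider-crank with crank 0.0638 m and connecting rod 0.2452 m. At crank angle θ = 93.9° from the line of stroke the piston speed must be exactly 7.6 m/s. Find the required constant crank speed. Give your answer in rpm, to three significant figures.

For an in-line slider-crank, |v_piston| = rω|sinθ|·[1 + r cosθ/√(L² − r² sin²θ)].
With r = 0.0638 m, L = 0.2452 m, θ = 93.9°: the bracketed kinematic factor |dx/dθ| = 0.062486 m.
ω = v/|dx/dθ| = 7.6/0.062486 = 121.63 rad/s.
N = 60ω/(2π) = 1161.5 rpm.

1160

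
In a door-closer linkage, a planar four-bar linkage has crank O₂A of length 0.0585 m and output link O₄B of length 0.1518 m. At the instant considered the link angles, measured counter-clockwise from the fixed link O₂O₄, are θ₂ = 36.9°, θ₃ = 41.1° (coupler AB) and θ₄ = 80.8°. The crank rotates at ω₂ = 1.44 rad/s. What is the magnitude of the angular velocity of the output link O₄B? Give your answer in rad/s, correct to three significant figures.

ω₂ = 1.44 rad/s
Differentiating the loop-closure r₂e^{iθ₂}+r₃e^{iθ₃}=r₁+r₄e^{iθ₄} gives r₂ω₂e^{iθ₂}+r₃ω₃e^{iθ₃}=r₄ω₄e^{iθ₄}.
Eliminating the other unknown: ω₄ = r₂ω₂ sin(θ₂−θ₃) / [r₄ sin(θ₄−θ₃)].
Numerator sine = -0.07324; denominator sine = +0.63877.
Result = 0.0585·1.44·(-0.07324) / (0.1518·(+0.63877)) = -0.063627 rad/s; magnitude 0.063627 rad/s.

0.0636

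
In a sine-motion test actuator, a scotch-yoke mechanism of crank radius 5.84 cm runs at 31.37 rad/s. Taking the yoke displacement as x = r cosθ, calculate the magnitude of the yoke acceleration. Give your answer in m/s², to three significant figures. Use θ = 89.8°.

ω = 31.37 rad/s
x = r cosθ ⇒ ẍ = −rω² cosθ (ω constant).
|a| = rω²|cosθ| = 0.0584·(31.37)²·|cos 89.8°| = 0.20061 m/s².

0.201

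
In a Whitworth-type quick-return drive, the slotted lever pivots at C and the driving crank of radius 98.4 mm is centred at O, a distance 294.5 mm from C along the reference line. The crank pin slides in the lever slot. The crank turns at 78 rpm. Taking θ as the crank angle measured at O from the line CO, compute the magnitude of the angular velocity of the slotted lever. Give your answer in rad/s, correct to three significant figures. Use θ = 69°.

1.40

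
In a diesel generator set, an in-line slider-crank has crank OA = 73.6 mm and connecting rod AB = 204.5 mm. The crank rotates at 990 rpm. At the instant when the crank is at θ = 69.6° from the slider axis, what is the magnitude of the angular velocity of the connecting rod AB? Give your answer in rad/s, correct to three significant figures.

13.8

ω = 103.7 rad/s (converted from 990 rpm).
The rod makes angle φ with the slider axis where L sinφ = r sinθ; differentiating, L cosφ·φ̇ = r ω cosθ.
L cosφ = √(L² − r² sin²θ) = 0.19251 m.
|ω_rod| = r ω |cosθ| / √(L² − r² sin²θ) = 0.0736·103.7·0.34857/0.19251 = 13.816 rad/s.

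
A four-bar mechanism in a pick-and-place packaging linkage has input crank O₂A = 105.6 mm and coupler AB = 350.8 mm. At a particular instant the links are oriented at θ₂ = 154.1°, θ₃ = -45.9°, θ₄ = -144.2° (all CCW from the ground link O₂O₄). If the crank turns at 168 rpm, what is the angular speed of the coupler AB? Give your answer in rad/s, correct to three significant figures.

4.71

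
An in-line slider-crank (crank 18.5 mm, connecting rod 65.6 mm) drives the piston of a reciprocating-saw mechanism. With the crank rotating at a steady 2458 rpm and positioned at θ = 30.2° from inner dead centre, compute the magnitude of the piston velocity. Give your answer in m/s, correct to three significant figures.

2.99

ω = 2π·2458/60 = 257.4 rad/s
For an in-line slider-crank, x = r cosθ + √(L² − r² sin²θ), so v = −rω sinθ·[1 + r cosθ/√(L² − r² sin²θ)].
With r = 0.0185 m, L = 0.0656 m, θ = 30.2°: √(L² − r² sin²θ) = 0.064937 m.
v = −0.0185·257.4·0.50302·[1 + 0.0185·0.86427/0.064937] = -2.9851 m/s.
|v| = 2.9851 m/s.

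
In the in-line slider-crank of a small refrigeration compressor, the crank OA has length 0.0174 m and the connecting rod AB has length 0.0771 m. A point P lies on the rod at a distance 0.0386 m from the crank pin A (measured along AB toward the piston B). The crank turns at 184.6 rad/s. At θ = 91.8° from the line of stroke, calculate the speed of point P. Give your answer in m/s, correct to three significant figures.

ω = 184.6 rad/s.  Crank-pin speed |V_A| = rω = 3.212 m/s, perpendicular to OA.
Rod angle: sinφ = −(r/L) sinθ ⇒ φ = -13.036°; ω_rod = −rω cosθ/√(L²−r²sin²θ) = +1.3432 rad/s.
V_P = V_A + ω_rod × AP, with AP = 0.0386 m along the rod.
Components: V_Px = −rω sinθ − a·ω_rod·sinφ = -3.1988 m/s;  V_Py = rω cosθ + a·ω_rod·cosφ = -0.050381 m/s.
|V_P| = √(V_Px² + V_Py²) = 3.1992 m/s.

3.20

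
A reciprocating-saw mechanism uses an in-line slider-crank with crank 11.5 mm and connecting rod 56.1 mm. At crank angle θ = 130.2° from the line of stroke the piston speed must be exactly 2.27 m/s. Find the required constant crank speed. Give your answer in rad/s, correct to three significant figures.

For an in-line slider-crank, |v_piston| = rω|sinθ|·[1 + r cosθ/√(L² − r² sin²θ)].
With r = 0.0115 m, L = 0.0561 m, θ = 130.2°: the bracketed kinematic factor |dx/dθ| = 0.0076069 m.
ω = v/|dx/dθ| = 2.27/0.0076069 = 298.41 rad/s.

298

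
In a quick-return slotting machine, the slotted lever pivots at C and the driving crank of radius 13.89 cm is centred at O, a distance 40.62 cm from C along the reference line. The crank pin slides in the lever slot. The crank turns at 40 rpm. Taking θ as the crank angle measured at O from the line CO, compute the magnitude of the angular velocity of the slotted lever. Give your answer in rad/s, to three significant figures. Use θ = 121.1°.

0.327

ω = 4.189 rad/s (from 40 rpm).
Crank pin A relative to C: A = (d + r cosθ, r sinθ); lever angle φ = atan2(r sinθ, d + r cosθ).
Differentiating tanφ: φ̇ = rω(d cosθ + r)/(d² + r² + 2dr cosθ).
d² + r² + 2dr cosθ = |CA|² = 0.126005 m²;  d cosθ + r = -0.070916 m.
|ω_lever| = |0.1389·4.189·-0.070916| / 0.126005 = 0.32745 rad/s.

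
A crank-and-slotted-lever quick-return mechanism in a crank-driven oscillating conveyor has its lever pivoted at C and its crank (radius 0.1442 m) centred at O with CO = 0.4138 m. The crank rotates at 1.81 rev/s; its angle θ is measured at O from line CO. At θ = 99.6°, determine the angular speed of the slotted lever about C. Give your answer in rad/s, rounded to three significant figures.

ω = 11.37 rad/s (from 1.81 rev/s).
Crank pin A relative to C: A = (d + r cosθ, r sinθ); lever angle φ = atan2(r sinθ, d + r cosθ).
Differentiating tanφ: φ̇ = rω(d cosθ + r)/(d² + r² + 2dr cosθ).
d² + r² + 2dr cosθ = |CA|² = 0.172122 m²;  d cosθ + r = +0.075191 m.
|ω_lever| = |0.1442·11.37·+0.075191| / 0.172122 = 0.7164 rad/s.

0.716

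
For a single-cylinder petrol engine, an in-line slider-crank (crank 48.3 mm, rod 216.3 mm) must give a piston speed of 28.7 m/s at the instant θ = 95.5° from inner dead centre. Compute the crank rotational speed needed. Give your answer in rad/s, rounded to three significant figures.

For an in-line slider-crank, |v_piston| = rω|sinθ|·[1 + r cosθ/√(L² − r² sin²θ)].
With r = 0.0483 m, L = 0.2163 m, θ = 95.5°: the bracketed kinematic factor |dx/dθ| = 0.047022 m.
ω = v/|dx/dθ| = 28.7/0.047022 = 610.35 rad/s.

610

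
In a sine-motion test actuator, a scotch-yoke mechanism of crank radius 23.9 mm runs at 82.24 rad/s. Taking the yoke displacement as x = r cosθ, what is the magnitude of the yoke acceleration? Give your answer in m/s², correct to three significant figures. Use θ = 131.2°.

106

ω = 82.24 rad/s
x = r cosθ ⇒ ẍ = −rω² cosθ (ω constant).
|a| = rω²|cosθ| = 0.0239·(82.24)²·|cos 131.2°| = 106.47 m/s².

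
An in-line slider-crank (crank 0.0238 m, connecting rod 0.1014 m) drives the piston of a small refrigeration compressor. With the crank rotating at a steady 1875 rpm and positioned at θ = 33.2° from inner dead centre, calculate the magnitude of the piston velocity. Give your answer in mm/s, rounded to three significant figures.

3070

ω = 2π·1875/60 = 196.3 rad/s
For an in-line slider-crank, x = r cosθ + √(L² − r² sin²θ), so v = −rω sinθ·[1 + r cosθ/√(L² − r² sin²θ)].
With r = 0.0238 m, L = 0.1014 m, θ = 33.2°: √(L² − r² sin²θ) = 0.10056 m.
v = −0.0238·196.3·0.54756·[1 + 0.0238·0.83676/0.10056] = -3.0656 m/s.
|v| = 3.0656 m/s = 3065.6 mm/s.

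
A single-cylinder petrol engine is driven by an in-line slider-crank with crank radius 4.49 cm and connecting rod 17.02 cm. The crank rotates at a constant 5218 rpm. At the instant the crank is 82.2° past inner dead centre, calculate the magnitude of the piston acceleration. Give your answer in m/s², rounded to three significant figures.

ω = 2π·5218/60 = 546.4 rad/s
x(θ) = r cosθ + √(L² − r² sin²θ); with ω constant, a = ω²·d²x/dθ².
d²x/dθ² = −r cosθ − r²(cos2θ)/√u − r⁴ sin²2θ/(4u^{3/2}),  u = L² − r² sin²θ = 0.0269892 m².
Substituting r = 0.0449 m, L = 0.1702 m, θ = 82.2°: d²x/dθ² = +0.0057093 m.
a = ω²·d²x/dθ² = (546.4)²·(+0.0057093) = +1704.7 m/s²;  |a| = 1704.7 m/s².

1700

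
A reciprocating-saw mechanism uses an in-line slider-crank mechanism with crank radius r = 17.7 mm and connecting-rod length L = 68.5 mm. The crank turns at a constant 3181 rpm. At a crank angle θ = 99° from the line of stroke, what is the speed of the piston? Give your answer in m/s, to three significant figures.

5.58

ω = 2π·3181/60 = 333.1 rad/s
For an in-line slider-crank, x = r cosθ + √(L² − r² sin²θ), so v = −rω sinθ·[1 + r cosθ/√(L² − r² sin²θ)].
With r = 0.0177 m, L = 0.0685 m, θ = 99°: √(L² − r² sin²θ) = 0.066232 m.
v = −0.0177·333.1·0.98769·[1 + 0.0177·-0.15643/0.066232] = -5.5801 m/s.
|v| = 5.5801 m/s.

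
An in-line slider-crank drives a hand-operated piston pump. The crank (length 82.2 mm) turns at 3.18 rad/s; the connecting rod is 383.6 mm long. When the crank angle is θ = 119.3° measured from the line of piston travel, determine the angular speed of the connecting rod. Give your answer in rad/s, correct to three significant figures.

ω = 3.18 rad/s
The rod makes angle φ with the slider axis where L sinφ = r sinθ; differentiating, L cosφ·φ̇ = r ω cosθ.
L cosφ = √(L² − r² sin²θ) = 0.37684 m.
|ω_rod| = r ω |cosθ| / √(L² − r² sin²θ) = 0.0822·3.18·0.48938/0.37684 = 0.33946 rad/s.

0.339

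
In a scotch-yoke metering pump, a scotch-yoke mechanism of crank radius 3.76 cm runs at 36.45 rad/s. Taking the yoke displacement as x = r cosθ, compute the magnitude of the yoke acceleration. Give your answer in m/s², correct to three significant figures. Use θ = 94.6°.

4.01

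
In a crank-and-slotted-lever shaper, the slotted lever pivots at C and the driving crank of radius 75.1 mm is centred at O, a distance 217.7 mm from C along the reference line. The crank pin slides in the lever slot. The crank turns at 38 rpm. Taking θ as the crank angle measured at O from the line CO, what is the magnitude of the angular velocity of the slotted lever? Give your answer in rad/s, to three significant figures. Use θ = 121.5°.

ω = 3.979 rad/s (from 38 rpm).
Crank pin A relative to C: A = (d + r cosθ, r sinθ); lever angle φ = atan2(r sinθ, d + r cosθ).
Differentiating tanφ: φ̇ = rω(d cosθ + r)/(d² + r² + 2dr cosθ).
d² + r² + 2dr cosθ = |CA|² = 0.0359484 m²;  d cosθ + r = -0.038648 m.
|ω_lever| = |0.0751·3.979·-0.038648| / 0.0359484 = 0.32129 rad/s.

0.321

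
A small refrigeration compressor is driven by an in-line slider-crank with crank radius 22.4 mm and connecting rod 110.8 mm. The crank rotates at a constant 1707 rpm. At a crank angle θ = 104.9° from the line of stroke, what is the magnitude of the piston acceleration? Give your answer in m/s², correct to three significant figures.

ω = 2π·1707/60 = 178.8 rad/s
x(θ) = r cosθ + √(L² − r² sin²θ); with ω constant, a = ω²·d²x/dθ².
d²x/dθ² = −r cosθ − r²(cos2θ)/√u − r⁴ sin²2θ/(4u^{3/2}),  u = L² − r² sin²θ = 0.0118081 m².
Substituting r = 0.0224 m, L = 0.1108 m, θ = 104.9°: d²x/dθ² = +0.0097546 m.
a = ω²·d²x/dθ² = (178.8)²·(+0.0097546) = +311.7 m/s²;  |a| = 311.7 m/s².

312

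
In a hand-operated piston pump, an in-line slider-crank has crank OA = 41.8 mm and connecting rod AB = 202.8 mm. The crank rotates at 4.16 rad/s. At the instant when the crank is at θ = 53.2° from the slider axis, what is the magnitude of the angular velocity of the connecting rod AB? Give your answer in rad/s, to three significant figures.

0.521

ω = 4.16 rad/s
The rod makes angle φ with the slider axis where L sinφ = r sinθ; differentiating, L cosφ·φ̇ = r ω cosθ.
L cosφ = √(L² − r² sin²θ) = 0.20002 m.
|ω_rod| = r ω |cosθ| / √(L² − r² sin²θ) = 0.0418·4.16·0.59902/0.20002 = 0.52077 rad/s.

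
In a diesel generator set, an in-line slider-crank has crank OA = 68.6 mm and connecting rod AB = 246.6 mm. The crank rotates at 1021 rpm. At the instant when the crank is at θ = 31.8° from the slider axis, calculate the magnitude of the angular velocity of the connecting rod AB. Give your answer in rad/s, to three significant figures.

ω = 106.9 rad/s (converted from 1021 rpm).
The rod makes angle φ with the slider axis where L sinφ = r sinθ; differentiating, L cosφ·φ̇ = r ω cosθ.
L cosφ = √(L² − r² sin²θ) = 0.24394 m.
|ω_rod| = r ω |cosθ| / √(L² − r² sin²θ) = 0.0686·106.9·0.84989/0.24394 = 25.554 rad/s.

25.6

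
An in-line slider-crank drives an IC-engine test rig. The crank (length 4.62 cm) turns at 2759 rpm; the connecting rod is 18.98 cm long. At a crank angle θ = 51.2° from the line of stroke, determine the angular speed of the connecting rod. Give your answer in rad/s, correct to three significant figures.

ω = 288.9 rad/s (converted from 2759 rpm).
The rod makes angle φ with the slider axis where L sinφ = r sinθ; differentiating, L cosφ·φ̇ = r ω cosθ.
L cosφ = √(L² − r² sin²θ) = 0.18635 m.
|ω_rod| = r ω |cosθ| / √(L² − r² sin²θ) = 0.0462·288.9·0.62660/0.18635 = 44.883 rad/s.

44.9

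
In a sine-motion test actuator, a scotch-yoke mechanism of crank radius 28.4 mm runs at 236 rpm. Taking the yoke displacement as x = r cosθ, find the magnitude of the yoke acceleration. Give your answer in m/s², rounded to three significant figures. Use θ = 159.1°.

ω = 24.71 rad/s (from 236 rpm).
x = r cosθ ⇒ ẍ = −rω² cosθ (ω constant).
|a| = rω²|cosθ| = 0.0284·(24.71)²·|cos 159.1°| = 16.205 m/s².

16.2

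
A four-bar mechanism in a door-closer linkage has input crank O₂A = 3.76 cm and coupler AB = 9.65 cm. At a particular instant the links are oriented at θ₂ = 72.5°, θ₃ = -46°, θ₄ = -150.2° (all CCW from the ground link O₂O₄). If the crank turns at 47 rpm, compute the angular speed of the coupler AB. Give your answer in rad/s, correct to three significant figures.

1.34

ω₂ = 4.922 rad/s (from 47 rpm).
Differentiating the loop-closure r₂e^{iθ₂}+r₃e^{iθ₃}=r₁+r₄e^{iθ₄} gives r₂ω₂e^{iθ₂}+r₃ω₃e^{iθ₃}=r₄ω₄e^{iθ₄}.
Eliminating the other unknown: ω₃ = r₂ω₂ sin(θ₄−θ₂) / [r₃ sin(θ₃−θ₄)].
Numerator sine = +0.67816; denominator sine = +0.96945.
Result = 0.0376·4.922·(+0.67816) / (0.0965·(+0.96945)) = +1.3415 rad/s; magnitude 1.3415 rad/s.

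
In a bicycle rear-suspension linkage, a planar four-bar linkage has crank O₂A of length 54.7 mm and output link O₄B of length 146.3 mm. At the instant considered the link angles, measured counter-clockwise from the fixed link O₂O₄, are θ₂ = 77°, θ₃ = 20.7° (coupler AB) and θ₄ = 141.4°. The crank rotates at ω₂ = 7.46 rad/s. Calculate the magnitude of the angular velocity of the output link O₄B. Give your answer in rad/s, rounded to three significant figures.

ω₂ = 7.46 rad/s
Differentiating the loop-closure r₂e^{iθ₂}+r₃e^{iθ₃}=r₁+r₄e^{iθ₄} gives r₂ω₂e^{iθ₂}+r₃ω₃e^{iθ₃}=r₄ω₄e^{iθ₄}.
Eliminating the other unknown: ω₄ = r₂ω₂ sin(θ₂−θ₃) / [r₄ sin(θ₄−θ₃)].
Numerator sine = +0.83195; denominator sine = +0.85985.
Result = 0.0547·7.46·(+0.83195) / (0.1463·(+0.85985)) = +2.6987 rad/s; magnitude 2.6987 rad/s.

2.70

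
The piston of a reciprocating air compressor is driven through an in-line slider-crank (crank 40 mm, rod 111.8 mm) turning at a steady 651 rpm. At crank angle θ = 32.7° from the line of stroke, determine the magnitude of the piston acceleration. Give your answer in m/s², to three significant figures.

187

ω = 2π·651/60 = 68.17 rad/s
x(θ) = r cosθ + √(L² − r² sin²θ); with ω constant, a = ω²·d²x/dθ².
d²x/dθ² = −r cosθ − r²(cos2θ)/√u − r⁴ sin²2θ/(4u^{3/2}),  u = L² − r² sin²θ = 0.0120323 m².
Substituting r = 0.04 m, L = 0.1118 m, θ = 32.7°: d²x/dθ² = -0.040133 m.
a = ω²·d²x/dθ² = (68.17)²·(-0.040133) = -186.52 m/s²;  |a| = 186.52 m/s².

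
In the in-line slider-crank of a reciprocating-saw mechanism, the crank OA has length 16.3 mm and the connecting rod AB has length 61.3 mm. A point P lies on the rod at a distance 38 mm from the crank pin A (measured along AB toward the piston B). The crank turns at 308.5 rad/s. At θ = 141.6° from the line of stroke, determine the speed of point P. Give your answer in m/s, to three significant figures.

3.10

ω = 308.5 rad/s.  Crank-pin speed |V_A| = rω = 5.0286 m/s, perpendicular to OA.
Rod angle: sinφ = −(r/L) sinθ ⇒ φ = -9.507°; ω_rod = −rω cosθ/√(L²−r²sin²θ) = +65.183 rad/s.
V_P = V_A + ω_rod × AP, with AP = 0.038 m along the rod.
Components: V_Px = −rω sinθ − a·ω_rod·sinφ = -2.7144 m/s;  V_Py = rω cosθ + a·ω_rod·cosφ = -1.4979 m/s.
|V_P| = √(V_Px² + V_Py²) = 3.1002 m/s.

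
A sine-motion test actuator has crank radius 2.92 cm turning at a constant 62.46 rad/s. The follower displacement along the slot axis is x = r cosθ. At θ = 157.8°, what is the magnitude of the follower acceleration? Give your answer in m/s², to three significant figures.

105

ω = 62.46 rad/s
x = r cosθ ⇒ ẍ = −rω² cosθ (ω constant).
|a| = rω²|cosθ| = 0.0292·(62.46)²·|cos 157.8°| = 105.47 m/s².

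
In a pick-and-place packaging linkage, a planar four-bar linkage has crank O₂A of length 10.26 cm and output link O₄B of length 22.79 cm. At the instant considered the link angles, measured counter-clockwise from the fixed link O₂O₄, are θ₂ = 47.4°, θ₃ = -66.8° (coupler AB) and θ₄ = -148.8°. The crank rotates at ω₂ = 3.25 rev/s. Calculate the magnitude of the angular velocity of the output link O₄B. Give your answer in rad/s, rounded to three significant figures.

8.47

ω₂ = 20.42 rad/s (from 3.25 rev/s).
Differentiating the loop-closure r₂e^{iθ₂}+r₃e^{iθ₃}=r₁+r₄e^{iθ₄} gives r₂ω₂e^{iθ₂}+r₃ω₃e^{iθ₃}=r₄ω₄e^{iθ₄}.
Eliminating the other unknown: ω₄ = r₂ω₂ sin(θ₂−θ₃) / [r₄ sin(θ₄−θ₃)].
Numerator sine = +0.91212; denominator sine = -0.99027.
Result = 0.1026·20.42·(+0.91212) / (0.2279·(-0.99027)) = -8.4677 rad/s; magnitude 8.4677 rad/s.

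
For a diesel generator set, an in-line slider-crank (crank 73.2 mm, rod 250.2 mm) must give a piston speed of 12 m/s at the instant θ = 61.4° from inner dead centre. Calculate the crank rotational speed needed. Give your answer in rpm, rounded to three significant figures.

1560

For an in-line slider-crank, |v_piston| = rω|sinθ|·[1 + r cosθ/√(L² − r² sin²θ)].
With r = 0.0732 m, L = 0.2502 m, θ = 61.4°: the bracketed kinematic factor |dx/dθ| = 0.073582 m.
ω = v/|dx/dθ| = 12/0.073582 = 163.08 rad/s.
N = 60ω/(2π) = 1557.3 rpm.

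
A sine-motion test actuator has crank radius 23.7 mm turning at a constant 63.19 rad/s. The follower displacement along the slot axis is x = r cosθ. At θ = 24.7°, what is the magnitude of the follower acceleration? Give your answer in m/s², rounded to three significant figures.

ω = 63.19 rad/s
x = r cosθ ⇒ ẍ = −rω² cosθ (ω constant).
|a| = rω²|cosθ| = 0.0237·(63.19)²·|cos 24.7°| = 85.975 m/s².

86.0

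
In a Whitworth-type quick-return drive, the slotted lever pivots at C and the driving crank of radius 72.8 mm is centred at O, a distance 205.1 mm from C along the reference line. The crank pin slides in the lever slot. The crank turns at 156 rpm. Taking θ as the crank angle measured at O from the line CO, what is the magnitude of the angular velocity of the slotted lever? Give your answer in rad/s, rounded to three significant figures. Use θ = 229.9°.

2.51

ω = 16.34 rad/s (from 156 rpm).
Crank pin A relative to C: A = (d + r cosθ, r sinθ); lever angle φ = atan2(r sinθ, d + r cosθ).
Differentiating tanφ: φ̇ = rω(d cosθ + r)/(d² + r² + 2dr cosθ).
d² + r² + 2dr cosθ = |CA|² = 0.0281307 m²;  d cosθ + r = -0.05931 m.
|ω_lever| = |0.0728·16.34·-0.05931| / 0.0281307 = 2.5074 rad/s.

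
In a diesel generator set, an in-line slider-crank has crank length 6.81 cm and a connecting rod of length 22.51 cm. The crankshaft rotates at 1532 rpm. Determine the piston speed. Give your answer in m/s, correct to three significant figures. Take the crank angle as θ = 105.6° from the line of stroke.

9.63

ω = 2π·1532/60 = 160.4 rad/s
For an in-line slider-crank, x = r cosθ + √(L² − r² sin²θ), so v = −rω sinθ·[1 + r cosθ/√(L² − r² sin²θ)].
With r = 0.0681 m, L = 0.2251 m, θ = 105.6°: √(L² − r² sin²θ) = 0.21533 m.
v = −0.0681·160.4·0.96316·[1 + 0.0681·-0.26892/0.21533] = -9.6279 m/s.
|v| = 9.6279 m/s.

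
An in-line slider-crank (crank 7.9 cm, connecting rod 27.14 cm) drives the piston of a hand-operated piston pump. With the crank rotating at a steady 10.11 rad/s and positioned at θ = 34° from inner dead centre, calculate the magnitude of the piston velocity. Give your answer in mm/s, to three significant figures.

ω = 10.11 rad/s
For an in-line slider-crank, x = r cosθ + √(L² − r² sin²θ), so v = −rω sinθ·[1 + r cosθ/√(L² − r² sin²θ)].
With r = 0.079 m, L = 0.2714 m, θ = 34°: √(L² − r² sin²θ) = 0.26778 m.
v = −0.079·10.11·0.55919·[1 + 0.079·0.82904/0.26778] = -0.55586 m/s.
|v| = 0.55586 m/s = 555.86 mm/s.

556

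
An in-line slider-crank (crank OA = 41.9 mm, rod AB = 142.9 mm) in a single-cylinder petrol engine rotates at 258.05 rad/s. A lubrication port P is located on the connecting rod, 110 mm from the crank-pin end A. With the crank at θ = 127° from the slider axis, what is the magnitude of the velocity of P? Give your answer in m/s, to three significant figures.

ω = 258.1 rad/s.  Crank-pin speed |V_A| = rω = 10.812 m/s, perpendicular to OA.
Rod angle: sinφ = −(r/L) sinθ ⇒ φ = -13.543°; ω_rod = −rω cosθ/√(L²−r²sin²θ) = +46.838 rad/s.
V_P = V_A + ω_rod × AP, with AP = 0.11 m along the rod.
Components: V_Px = −rω sinθ − a·ω_rod·sinφ = -7.4286 m/s;  V_Py = rω cosθ + a·ω_rod·cosφ = -1.4981 m/s.
|V_P| = √(V_Px² + V_Py²) = 7.5782 m/s.

7.58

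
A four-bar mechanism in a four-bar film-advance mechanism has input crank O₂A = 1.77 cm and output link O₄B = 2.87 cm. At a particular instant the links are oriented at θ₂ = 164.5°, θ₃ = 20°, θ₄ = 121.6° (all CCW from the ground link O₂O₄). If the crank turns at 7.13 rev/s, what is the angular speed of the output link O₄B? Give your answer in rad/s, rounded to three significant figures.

ω₂ = 44.8 rad/s (from 7.13 rev/s).
Differentiating the loop-closure r₂e^{iθ₂}+r₃e^{iθ₃}=r₁+r₄e^{iθ₄} gives r₂ω₂e^{iθ₂}+r₃ω₃e^{iθ₃}=r₄ω₄e^{iθ₄}.
Eliminating the other unknown: ω₄ = r₂ω₂ sin(θ₂−θ₃) / [r₄ sin(θ₄−θ₃)].
Numerator sine = +0.58070; denominator sine = +0.97958.
Result = 0.0177·44.8·(+0.58070) / (0.0287·(+0.97958)) = +16.379 rad/s; magnitude 16.379 rad/s.

16.4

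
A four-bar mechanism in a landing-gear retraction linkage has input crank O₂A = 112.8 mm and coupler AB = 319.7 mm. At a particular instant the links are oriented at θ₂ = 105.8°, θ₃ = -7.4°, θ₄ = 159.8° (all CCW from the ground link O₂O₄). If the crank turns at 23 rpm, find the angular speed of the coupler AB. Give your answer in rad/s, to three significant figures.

3.10

ω₂ = 2.409 rad/s (from 23 rpm).
Differentiating the loop-closure r₂e^{iθ₂}+r₃e^{iθ₃}=r₁+r₄e^{iθ₄} gives r₂ω₂e^{iθ₂}+r₃ω₃e^{iθ₃}=r₄ω₄e^{iθ₄}.
Eliminating the other unknown: ω₃ = r₂ω₂ sin(θ₄−θ₂) / [r₃ sin(θ₃−θ₄)].
Numerator sine = +0.80902; denominator sine = -0.22155.
Result = 0.1128·2.409·(+0.80902) / (0.3197·(-0.22155)) = -3.1032 rad/s; magnitude 3.1032 rad/s.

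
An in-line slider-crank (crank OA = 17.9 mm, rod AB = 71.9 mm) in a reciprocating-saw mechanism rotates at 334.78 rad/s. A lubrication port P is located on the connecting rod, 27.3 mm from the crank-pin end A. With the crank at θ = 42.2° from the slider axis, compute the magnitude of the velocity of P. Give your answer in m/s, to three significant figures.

5.12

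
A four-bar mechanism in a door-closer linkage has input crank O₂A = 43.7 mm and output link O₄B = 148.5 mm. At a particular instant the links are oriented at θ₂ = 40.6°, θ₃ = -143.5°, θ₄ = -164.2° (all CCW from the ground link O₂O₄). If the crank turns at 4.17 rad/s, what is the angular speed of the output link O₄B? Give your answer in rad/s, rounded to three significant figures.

0.248

ω₂ = 4.17 rad/s
Differentiating the loop-closure r₂e^{iθ₂}+r₃e^{iθ₃}=r₁+r₄e^{iθ₄} gives r₂ω₂e^{iθ₂}+r₃ω₃e^{iθ₃}=r₄ω₄e^{iθ₄}.
Eliminating the other unknown: ω₄ = r₂ω₂ sin(θ₂−θ₃) / [r₄ sin(θ₄−θ₃)].
Numerator sine = -0.07150; denominator sine = -0.35347.
Result = 0.0437·4.17·(-0.07150) / (0.1485·(-0.35347)) = +0.24821 rad/s; magnitude 0.24821 rad/s.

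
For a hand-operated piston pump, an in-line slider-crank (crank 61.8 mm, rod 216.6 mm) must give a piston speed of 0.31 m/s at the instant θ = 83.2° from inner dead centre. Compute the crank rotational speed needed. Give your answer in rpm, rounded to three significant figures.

46.6

For an in-line slider-crank, |v_piston| = rω|sinθ|·[1 + r cosθ/√(L² − r² sin²θ)].
With r = 0.0618 m, L = 0.2166 m, θ = 83.2°: the bracketed kinematic factor |dx/dθ| = 0.063527 m.
ω = v/|dx/dθ| = 0.31/0.063527 = 4.8798 rad/s.
N = 60ω/(2π) = 46.599 rpm.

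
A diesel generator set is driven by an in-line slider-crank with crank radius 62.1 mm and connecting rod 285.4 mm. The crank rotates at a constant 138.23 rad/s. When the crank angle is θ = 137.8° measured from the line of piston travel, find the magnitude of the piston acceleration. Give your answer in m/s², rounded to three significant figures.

ω = 138.2 rad/s
x(θ) = r cosθ + √(L² − r² sin²θ); with ω constant, a = ω²·d²x/dθ².
d²x/dθ² = −r cosθ − r²(cos2θ)/√u − r⁴ sin²2θ/(4u^{3/2}),  u = L² − r² sin²θ = 0.0797131 m².
Substituting r = 0.0621 m, L = 0.2854 m, θ = 137.8°: d²x/dθ² = +0.044507 m.
a = ω²·d²x/dθ² = (138.2)²·(+0.044507) = +850.43 m/s²;  |a| = 850.43 m/s².

850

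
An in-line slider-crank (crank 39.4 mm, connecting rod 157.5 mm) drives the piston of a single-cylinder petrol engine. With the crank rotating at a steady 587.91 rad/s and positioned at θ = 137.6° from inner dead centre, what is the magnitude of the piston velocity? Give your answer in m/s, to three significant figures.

12.7

ω = 587.9 rad/s
For an in-line slider-crank, x = r cosθ + √(L² − r² sin²θ), so v = −rω sinθ·[1 + r cosθ/√(L² − r² sin²θ)].
With r = 0.0394 m, L = 0.1575 m, θ = 137.6°: √(L² − r² sin²θ) = 0.15524 m.
v = −0.0394·587.9·0.67430·[1 + 0.0394·-0.73846/0.15524] = -12.692 m/s.
|v| = 12.692 m/s.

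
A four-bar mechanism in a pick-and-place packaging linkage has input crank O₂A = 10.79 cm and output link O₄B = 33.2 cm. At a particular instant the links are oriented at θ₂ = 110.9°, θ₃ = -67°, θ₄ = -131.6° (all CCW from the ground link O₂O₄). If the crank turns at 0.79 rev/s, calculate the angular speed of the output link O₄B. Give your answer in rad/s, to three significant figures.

ω₂ = 4.964 rad/s (from 0.79 rev/s).
Differentiating the loop-closure r₂e^{iθ₂}+r₃e^{iθ₃}=r₁+r₄e^{iθ₄} gives r₂ω₂e^{iθ₂}+r₃ω₃e^{iθ₃}=r₄ω₄e^{iθ₄}.
Eliminating the other unknown: ω₄ = r₂ω₂ sin(θ₂−θ₃) / [r₄ sin(θ₄−θ₃)].
Numerator sine = +0.03664; denominator sine = -0.90334.
Result = 0.1079·4.964·(+0.03664) / (0.332·(-0.90334)) = -0.06544 rad/s; magnitude 0.06544 rad/s.

0.0654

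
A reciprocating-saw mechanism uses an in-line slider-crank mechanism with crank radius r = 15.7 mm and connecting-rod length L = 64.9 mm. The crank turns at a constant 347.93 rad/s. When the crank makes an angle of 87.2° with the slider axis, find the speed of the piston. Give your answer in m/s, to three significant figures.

ω = 347.9 rad/s
For an in-line slider-crank, x = r cosθ + √(L² − r² sin²θ), so v = −rω sinθ·[1 + r cosθ/√(L² − r² sin²θ)].
With r = 0.0157 m, L = 0.0649 m, θ = 87.2°: √(L² − r² sin²θ) = 0.062977 m.
v = −0.0157·347.9·0.99881·[1 + 0.0157·0.04885/0.062977] = -5.5224 m/s.
|v| = 5.5224 m/s.

5.52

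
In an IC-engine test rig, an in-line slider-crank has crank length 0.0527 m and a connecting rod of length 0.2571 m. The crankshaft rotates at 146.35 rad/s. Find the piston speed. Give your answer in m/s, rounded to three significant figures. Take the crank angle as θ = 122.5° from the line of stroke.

5.78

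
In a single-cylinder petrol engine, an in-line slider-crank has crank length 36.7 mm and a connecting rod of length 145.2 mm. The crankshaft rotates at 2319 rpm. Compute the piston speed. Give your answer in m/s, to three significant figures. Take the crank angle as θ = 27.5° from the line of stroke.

ω = 2π·2319/60 = 242.8 rad/s
For an in-line slider-crank, x = r cosθ + √(L² − r² sin²θ), so v = −rω sinθ·[1 + r cosθ/√(L² − r² sin²θ)].
With r = 0.0367 m, L = 0.1452 m, θ = 27.5°: √(L² − r² sin²θ) = 0.14421 m.
v = −0.0367·242.8·0.46175·[1 + 0.0367·0.88701/0.14421] = -5.0443 m/s.
|v| = 5.0443 m/s.

5.04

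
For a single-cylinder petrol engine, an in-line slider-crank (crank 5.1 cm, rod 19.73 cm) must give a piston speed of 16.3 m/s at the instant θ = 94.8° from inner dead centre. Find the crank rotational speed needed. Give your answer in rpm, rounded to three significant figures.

For an in-line slider-crank, |v_piston| = rω|sinθ|·[1 + r cosθ/√(L² − r² sin²θ)].
With r = 0.051 m, L = 0.1973 m, θ = 94.8°: the bracketed kinematic factor |dx/dθ| = 0.049683 m.
ω = v/|dx/dθ| = 16.3/0.049683 = 328.08 rad/s.
N = 60ω/(2π) = 3132.9 rpm.

3130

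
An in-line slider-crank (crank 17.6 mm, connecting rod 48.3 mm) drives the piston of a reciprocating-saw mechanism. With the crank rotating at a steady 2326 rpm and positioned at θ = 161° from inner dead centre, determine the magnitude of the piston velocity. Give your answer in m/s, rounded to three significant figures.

ω = 2π·2326/60 = 243.6 rad/s
For an in-line slider-crank, x = r cosθ + √(L² − r² sin²θ), so v = −rω sinθ·[1 + r cosθ/√(L² − r² sin²θ)].
With r = 0.0176 m, L = 0.0483 m, θ = 161°: √(L² − r² sin²θ) = 0.047959 m.
v = −0.0176·243.6·0.32557·[1 + 0.0176·-0.94552/0.047959] = -0.91141 m/s.
|v| = 0.91141 m/s.

0.911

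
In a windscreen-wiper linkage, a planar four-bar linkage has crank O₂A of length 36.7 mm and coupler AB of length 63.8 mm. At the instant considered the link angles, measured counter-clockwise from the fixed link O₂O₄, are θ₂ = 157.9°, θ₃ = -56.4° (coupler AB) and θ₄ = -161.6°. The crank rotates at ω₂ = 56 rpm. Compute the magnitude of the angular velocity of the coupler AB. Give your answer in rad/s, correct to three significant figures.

2.27

ω₂ = 5.864 rad/s (from 56 rpm).
Differentiating the loop-closure r₂e^{iθ₂}+r₃e^{iθ₃}=r₁+r₄e^{iθ₄} gives r₂ω₂e^{iθ₂}+r₃ω₃e^{iθ₃}=r₄ω₄e^{iθ₄}.
Eliminating the other unknown: ω₃ = r₂ω₂ sin(θ₄−θ₂) / [r₃ sin(θ₃−θ₄)].
Numerator sine = +0.64945; denominator sine = +0.96502.
Result = 0.0367·5.864·(+0.64945) / (0.0638·(+0.96502)) = +2.2702 rad/s; magnitude 2.2702 rad/s.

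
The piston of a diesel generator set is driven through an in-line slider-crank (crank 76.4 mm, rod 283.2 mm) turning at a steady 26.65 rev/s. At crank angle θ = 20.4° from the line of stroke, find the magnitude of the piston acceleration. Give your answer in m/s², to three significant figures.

2450

ω = 2π·26.6 = 167.4 rad/s
x(θ) = r cosθ + √(L² − r² sin²θ); with ω constant, a = ω²·d²x/dθ².
d²x/dθ² = −r cosθ − r²(cos2θ)/√u − r⁴ sin²2θ/(4u^{3/2}),  u = L² − r² sin²θ = 0.079493 m².
Substituting r = 0.0764 m, L = 0.2832 m, θ = 20.4°: d²x/dθ² = -0.087442 m.
a = ω²·d²x/dθ² = (167.4)²·(-0.087442) = -2451.7 m/s²;  |a| = 2451.7 m/s².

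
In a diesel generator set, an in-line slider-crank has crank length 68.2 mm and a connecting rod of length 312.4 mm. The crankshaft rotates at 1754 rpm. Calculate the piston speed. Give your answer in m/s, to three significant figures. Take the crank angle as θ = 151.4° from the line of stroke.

4.84

ω = 2π·1754/60 = 183.7 rad/s
For an in-line slider-crank, x = r cosθ + √(L² − r² sin²θ), so v = −rω sinθ·[1 + r cosθ/√(L² − r² sin²θ)].
With r = 0.0682 m, L = 0.3124 m, θ = 151.4°: √(L² − r² sin²θ) = 0.31069 m.
v = −0.0682·183.7·0.47869·[1 + 0.0682·-0.87798/0.31069] = -4.8408 m/s.
|v| = 4.8408 m/s.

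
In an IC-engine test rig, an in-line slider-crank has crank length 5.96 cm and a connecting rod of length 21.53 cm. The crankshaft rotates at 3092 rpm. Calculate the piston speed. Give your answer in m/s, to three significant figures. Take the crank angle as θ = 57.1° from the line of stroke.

ω = 2π·3092/60 = 323.8 rad/s
For an in-line slider-crank, x = r cosθ + √(L² − r² sin²θ), so v = −rω sinθ·[1 + r cosθ/√(L² − r² sin²θ)].
With r = 0.0596 m, L = 0.2153 m, θ = 57.1°: √(L² − r² sin²θ) = 0.2094 m.
v = −0.0596·323.8·0.83962·[1 + 0.0596·0.54317/0.2094] = -18.708 m/s.
|v| = 18.708 m/s.

18.7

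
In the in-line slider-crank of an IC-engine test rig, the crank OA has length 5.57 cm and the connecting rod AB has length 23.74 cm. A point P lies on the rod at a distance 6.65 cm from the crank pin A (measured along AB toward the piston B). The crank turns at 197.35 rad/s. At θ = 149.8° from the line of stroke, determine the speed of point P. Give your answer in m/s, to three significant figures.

ω = 197.3 rad/s.  Crank-pin speed |V_A| = rω = 10.992 m/s, perpendicular to OA.
Rod angle: sinφ = −(r/L) sinθ ⇒ φ = -6.778°; ω_rod = −rω cosθ/√(L²−r²sin²θ) = +40.3 rad/s.
V_P = V_A + ω_rod × AP, with AP = 0.0665 m along the rod.
Components: V_Px = −rω sinθ − a·ω_rod·sinφ = -5.2131 m/s;  V_Py = rω cosθ + a·ω_rod·cosφ = -6.8392 m/s.
|V_P| = √(V_Px² + V_Py²) = 8.5995 m/s.

8.60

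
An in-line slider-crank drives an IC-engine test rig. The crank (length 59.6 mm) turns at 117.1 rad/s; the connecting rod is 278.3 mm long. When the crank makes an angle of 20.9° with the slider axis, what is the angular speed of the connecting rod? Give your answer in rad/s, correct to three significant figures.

23.5

ω = 117.1 rad/s
The rod makes angle φ with the slider axis where L sinφ = r sinθ; differentiating, L cosφ·φ̇ = r ω cosθ.
L cosφ = √(L² − r² sin²θ) = 0.27749 m.
|ω_rod| = r ω |cosθ| / √(L² − r² sin²θ) = 0.0596·117.1·0.93420/0.27749 = 23.496 rad/s.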